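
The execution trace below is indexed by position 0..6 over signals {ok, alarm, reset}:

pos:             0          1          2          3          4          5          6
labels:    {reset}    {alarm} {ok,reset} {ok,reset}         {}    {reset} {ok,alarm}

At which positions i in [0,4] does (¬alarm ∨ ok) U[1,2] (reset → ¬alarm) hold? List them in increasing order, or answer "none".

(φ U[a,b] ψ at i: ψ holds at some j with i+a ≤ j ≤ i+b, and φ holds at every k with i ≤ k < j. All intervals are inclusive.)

0, 2, 3, 4

Evaluate at each i in [0,4]:
  i=0: ✓ (rhs at j=1; lhs holds on [0,0])
  i=1: ✗ (lhs fails at k=1 before rhs at j=2)
  i=2: ✓ (rhs at j=3; lhs holds on [2,2])
  i=3: ✓ (rhs at j=4; lhs holds on [3,3])
  i=4: ✓ (rhs at j=5; lhs holds on [4,4])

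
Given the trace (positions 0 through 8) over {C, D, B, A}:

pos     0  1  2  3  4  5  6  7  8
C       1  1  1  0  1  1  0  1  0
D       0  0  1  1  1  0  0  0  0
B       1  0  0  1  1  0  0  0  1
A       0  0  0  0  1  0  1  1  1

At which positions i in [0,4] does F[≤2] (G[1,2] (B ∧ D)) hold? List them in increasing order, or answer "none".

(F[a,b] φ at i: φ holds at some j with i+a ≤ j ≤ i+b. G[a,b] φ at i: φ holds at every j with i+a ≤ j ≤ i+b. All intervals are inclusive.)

0, 1, 2

Evaluate at each i in [0,4]:
  i=0: ✓ (witness j=2)
  i=1: ✓ (witness j=2)
  i=2: ✓ (witness j=2)
  i=3: ✗ (none in [3,5])
  i=4: ✗ (none in [4,6])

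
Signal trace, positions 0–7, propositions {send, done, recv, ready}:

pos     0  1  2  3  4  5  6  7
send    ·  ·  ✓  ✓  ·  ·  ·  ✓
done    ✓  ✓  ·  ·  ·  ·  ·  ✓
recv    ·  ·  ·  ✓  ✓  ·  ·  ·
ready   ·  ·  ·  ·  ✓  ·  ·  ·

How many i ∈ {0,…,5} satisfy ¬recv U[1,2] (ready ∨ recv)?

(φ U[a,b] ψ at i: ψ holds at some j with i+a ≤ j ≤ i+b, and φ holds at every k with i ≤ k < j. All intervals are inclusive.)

Evaluate at each i in [0,5]:
  i=0: ✗ (no rhs in [1,2])
  i=1: ✓ (rhs at j=3; lhs holds on [1,2])
  i=2: ✓ (rhs at j=3; lhs holds on [2,2])
  i=3: ✗ (lhs fails at k=3 before rhs at j=4)
  i=4: ✗ (no rhs in [5,6])
  i=5: ✗ (no rhs in [6,7])
Positions where it holds: {1, 2} → 2.

2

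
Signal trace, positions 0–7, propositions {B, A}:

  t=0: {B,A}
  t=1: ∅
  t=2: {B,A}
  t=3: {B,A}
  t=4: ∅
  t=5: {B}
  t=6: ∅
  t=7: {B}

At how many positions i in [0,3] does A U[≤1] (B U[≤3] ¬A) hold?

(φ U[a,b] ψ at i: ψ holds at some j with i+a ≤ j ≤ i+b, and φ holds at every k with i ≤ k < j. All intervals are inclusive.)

Evaluate at each i in [0,3]:
  i=0: ✓ (rhs at j=0)
  i=1: ✓ (rhs at j=1)
  i=2: ✓ (rhs at j=2)
  i=3: ✓ (rhs at j=3)
Positions where it holds: {0, 1, 2, 3} → 4.

4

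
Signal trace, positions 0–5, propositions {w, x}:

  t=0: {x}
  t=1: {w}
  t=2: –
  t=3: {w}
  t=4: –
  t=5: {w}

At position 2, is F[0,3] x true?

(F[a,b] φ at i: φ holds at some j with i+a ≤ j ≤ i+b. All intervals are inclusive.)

No

Check x at each j in [2,5]:
  j=2: false
  j=3: false
  j=4: false
  j=5: false
No position in the window satisfies it → formula fails.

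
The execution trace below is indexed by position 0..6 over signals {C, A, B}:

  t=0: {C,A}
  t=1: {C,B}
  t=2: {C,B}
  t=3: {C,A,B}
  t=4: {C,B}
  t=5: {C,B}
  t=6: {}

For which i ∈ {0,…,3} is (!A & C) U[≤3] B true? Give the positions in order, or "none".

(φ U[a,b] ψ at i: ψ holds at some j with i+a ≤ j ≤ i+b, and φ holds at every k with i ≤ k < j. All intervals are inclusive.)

1, 2, 3

Evaluate at each i in [0,3]:
  i=0: ✗ (lhs fails at k=0 before rhs at j=1)
  i=1: ✓ (rhs at j=1)
  i=2: ✓ (rhs at j=2)
  i=3: ✓ (rhs at j=3)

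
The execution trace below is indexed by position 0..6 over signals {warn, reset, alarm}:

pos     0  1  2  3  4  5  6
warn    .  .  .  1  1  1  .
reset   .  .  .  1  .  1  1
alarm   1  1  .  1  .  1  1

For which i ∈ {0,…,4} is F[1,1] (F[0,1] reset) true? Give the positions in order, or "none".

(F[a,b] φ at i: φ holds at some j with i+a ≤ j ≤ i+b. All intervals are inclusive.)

1, 2, 3, 4

Evaluate at each i in [0,4]:
  i=0: ✗ (none in [1,1])
  i=1: ✓ (witness j=2)
  i=2: ✓ (witness j=3)
  i=3: ✓ (witness j=4)
  i=4: ✓ (witness j=5)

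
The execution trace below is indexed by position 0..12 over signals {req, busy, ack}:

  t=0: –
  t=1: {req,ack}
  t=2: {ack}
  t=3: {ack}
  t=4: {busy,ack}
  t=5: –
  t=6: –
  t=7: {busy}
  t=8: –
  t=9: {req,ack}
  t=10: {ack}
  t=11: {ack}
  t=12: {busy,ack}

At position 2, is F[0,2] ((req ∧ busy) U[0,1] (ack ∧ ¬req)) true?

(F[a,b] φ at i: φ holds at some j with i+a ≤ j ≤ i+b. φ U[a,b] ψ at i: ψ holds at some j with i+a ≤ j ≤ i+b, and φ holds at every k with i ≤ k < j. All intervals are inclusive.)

Check ((req ∧ busy) U[0,1] (ack ∧ ¬req)) at each j in [2,4]:
  j=2: holds
  j=3: holds
  j=4: holds
Found at j=2 → formula holds.

Holds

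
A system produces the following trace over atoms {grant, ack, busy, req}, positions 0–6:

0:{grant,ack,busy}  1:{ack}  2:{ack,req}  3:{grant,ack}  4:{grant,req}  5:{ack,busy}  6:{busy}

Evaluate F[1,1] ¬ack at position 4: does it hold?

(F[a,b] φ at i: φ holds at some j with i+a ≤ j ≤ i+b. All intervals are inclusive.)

Does not hold

Check ¬ack at each j in [5,5]:
  j=5: false
No position in the window satisfies it → formula fails.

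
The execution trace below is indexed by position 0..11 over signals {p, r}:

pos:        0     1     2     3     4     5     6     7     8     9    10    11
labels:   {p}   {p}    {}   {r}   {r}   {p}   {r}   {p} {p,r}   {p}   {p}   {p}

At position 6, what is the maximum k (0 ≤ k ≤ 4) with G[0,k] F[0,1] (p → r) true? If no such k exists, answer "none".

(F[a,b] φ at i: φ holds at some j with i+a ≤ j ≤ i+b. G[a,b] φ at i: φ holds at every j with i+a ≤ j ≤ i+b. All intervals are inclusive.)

2

F[0,1] (p → r) must hold from j=6 onward; find where it first fails.
  j=6: holds
  j=7: holds
  j=8: holds
  j=9: fails
Holds on [6,8], so largest k = 2.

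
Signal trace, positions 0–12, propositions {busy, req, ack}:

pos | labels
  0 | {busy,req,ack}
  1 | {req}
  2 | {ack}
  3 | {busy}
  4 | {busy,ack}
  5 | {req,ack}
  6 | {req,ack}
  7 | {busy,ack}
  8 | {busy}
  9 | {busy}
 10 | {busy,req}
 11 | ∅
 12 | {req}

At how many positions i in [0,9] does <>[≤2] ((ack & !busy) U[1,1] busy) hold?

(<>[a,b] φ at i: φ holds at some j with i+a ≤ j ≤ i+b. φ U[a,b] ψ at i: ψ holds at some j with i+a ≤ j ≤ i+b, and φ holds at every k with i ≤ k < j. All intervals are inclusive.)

6

Evaluate at each i in [0,9]:
  i=0: ✓ (witness j=2)
  i=1: ✓ (witness j=2)
  i=2: ✓ (witness j=2)
  i=3: ✗ (none in [3,5])
  i=4: ✓ (witness j=6)
  i=5: ✓ (witness j=6)
  i=6: ✓ (witness j=6)
  i=7: ✗ (none in [7,9])
  i=8: ✗ (none in [8,10])
  i=9: ✗ (none in [9,11])
Positions where it holds: {0, 1, 2, 4, 5, 6} → 6.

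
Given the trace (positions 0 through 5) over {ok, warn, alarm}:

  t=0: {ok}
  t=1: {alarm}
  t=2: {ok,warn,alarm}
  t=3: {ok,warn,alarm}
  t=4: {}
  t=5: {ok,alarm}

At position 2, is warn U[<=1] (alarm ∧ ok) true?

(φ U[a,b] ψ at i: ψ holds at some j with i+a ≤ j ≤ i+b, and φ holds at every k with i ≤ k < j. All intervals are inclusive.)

Need some j in [2,3] with (alarm ∧ ok), and warn at every k in [2,j-1].
  j=2: (alarm ∧ ok) holds; no prefix to check → satisfied.

True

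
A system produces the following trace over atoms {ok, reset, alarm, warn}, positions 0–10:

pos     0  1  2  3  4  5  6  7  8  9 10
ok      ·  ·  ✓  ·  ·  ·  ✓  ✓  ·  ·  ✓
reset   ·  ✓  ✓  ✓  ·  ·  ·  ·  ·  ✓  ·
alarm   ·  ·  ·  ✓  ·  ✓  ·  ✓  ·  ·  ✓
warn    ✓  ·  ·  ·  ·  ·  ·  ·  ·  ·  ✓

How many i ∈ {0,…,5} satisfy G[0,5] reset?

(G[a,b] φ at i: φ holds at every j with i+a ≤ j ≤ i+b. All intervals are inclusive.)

Evaluate at each i in [0,5]:
  i=0: ✗ (fails at j=0)
  i=1: ✗ (fails at j=4)
  i=2: ✗ (fails at j=4)
  i=3: ✗ (fails at j=4)
  i=4: ✗ (fails at j=4)
  i=5: ✗ (fails at j=5)
Positions where it holds: {} → 0.

0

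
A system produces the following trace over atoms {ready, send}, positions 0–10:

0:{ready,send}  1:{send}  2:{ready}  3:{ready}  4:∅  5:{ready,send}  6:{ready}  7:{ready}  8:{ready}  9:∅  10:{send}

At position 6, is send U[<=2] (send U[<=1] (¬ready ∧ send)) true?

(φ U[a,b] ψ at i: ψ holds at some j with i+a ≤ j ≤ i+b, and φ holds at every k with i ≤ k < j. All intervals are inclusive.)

No

Need some j in [6,8] with (send U[<=1] (¬ready ∧ send)), and send at every k in [6,j-1].
  j=6: (send U[<=1] (¬ready ∧ send)) — fails.
  j=7: (send U[<=1] (¬ready ∧ send)) — fails.
  j=8: (send U[<=1] (¬ready ∧ send)) — fails.
No j in the window works → until fails.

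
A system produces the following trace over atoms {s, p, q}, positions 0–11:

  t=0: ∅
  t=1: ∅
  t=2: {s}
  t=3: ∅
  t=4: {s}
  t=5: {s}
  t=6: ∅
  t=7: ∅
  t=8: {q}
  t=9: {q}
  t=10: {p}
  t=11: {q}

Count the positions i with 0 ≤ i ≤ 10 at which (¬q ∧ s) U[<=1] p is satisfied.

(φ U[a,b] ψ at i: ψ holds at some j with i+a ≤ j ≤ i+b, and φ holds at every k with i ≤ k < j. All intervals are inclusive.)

1

Evaluate at each i in [0,10]:
  i=0: ✗ (no rhs in [0,1])
  i=1: ✗ (no rhs in [1,2])
  i=2: ✗ (no rhs in [2,3])
  i=3: ✗ (no rhs in [3,4])
  i=4: ✗ (no rhs in [4,5])
  i=5: ✗ (no rhs in [5,6])
  i=6: ✗ (no rhs in [6,7])
  i=7: ✗ (no rhs in [7,8])
  i=8: ✗ (no rhs in [8,9])
  i=9: ✗ (lhs fails at k=9 before rhs at j=10)
  i=10: ✓ (rhs at j=10)
Positions where it holds: {10} → 1.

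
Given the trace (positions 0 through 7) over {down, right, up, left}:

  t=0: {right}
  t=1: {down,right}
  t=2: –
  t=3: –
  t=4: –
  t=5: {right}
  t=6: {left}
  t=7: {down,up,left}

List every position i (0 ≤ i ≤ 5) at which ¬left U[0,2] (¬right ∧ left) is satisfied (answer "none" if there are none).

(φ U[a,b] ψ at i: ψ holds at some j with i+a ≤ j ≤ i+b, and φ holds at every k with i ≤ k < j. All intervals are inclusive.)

Evaluate at each i in [0,5]:
  i=0: ✗ (no rhs in [0,2])
  i=1: ✗ (no rhs in [1,3])
  i=2: ✗ (no rhs in [2,4])
  i=3: ✗ (no rhs in [3,5])
  i=4: ✓ (rhs at j=6; lhs holds on [4,5])
  i=5: ✓ (rhs at j=6; lhs holds on [5,5])

4, 5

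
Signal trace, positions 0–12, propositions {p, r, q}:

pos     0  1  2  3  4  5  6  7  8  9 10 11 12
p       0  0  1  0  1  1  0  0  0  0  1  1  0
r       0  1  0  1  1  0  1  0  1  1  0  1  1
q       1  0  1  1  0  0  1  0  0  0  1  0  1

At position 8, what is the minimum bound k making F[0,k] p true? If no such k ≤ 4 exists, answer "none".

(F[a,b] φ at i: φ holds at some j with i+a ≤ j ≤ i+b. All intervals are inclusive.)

Scan j = 8,9,… for p:
  j=8: fails
  j=9: fails
  j=10: holds
First hit at j=10, so smallest k = 10-8 = 2.

2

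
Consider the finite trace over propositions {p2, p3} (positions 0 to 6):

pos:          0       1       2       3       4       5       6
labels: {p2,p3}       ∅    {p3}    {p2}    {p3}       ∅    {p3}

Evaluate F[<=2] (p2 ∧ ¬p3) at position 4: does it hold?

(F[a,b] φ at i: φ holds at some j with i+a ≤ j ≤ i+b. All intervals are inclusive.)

Does not hold

Check (p2 ∧ ¬p3) at each j in [4,6]:
  j=4: false
  j=5: false
  j=6: false
No position in the window satisfies it → formula fails.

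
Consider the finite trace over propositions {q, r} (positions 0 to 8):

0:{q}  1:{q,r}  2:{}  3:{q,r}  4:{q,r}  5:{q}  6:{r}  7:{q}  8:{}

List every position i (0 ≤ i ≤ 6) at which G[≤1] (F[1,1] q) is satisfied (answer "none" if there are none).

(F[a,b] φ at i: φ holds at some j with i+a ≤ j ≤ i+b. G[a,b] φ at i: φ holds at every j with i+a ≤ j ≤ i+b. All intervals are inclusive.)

Evaluate at each i in [0,6]:
  i=0: ✗ (fails at j=1)
  i=1: ✗ (fails at j=1)
  i=2: ✓ (all of [2,3])
  i=3: ✓ (all of [3,4])
  i=4: ✗ (fails at j=5)
  i=5: ✗ (fails at j=5)
  i=6: ✗ (fails at j=7)

2, 3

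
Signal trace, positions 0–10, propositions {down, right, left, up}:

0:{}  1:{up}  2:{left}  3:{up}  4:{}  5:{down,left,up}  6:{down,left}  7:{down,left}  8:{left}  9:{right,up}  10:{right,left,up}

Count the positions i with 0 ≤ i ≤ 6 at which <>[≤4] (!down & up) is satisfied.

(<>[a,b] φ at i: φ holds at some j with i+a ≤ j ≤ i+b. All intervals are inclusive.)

Evaluate at each i in [0,6]:
  i=0: ✓ (witness j=1)
  i=1: ✓ (witness j=1)
  i=2: ✓ (witness j=3)
  i=3: ✓ (witness j=3)
  i=4: ✗ (none in [4,8])
  i=5: ✓ (witness j=9)
  i=6: ✓ (witness j=9)
Positions where it holds: {0, 1, 2, 3, 5, 6} → 6.

6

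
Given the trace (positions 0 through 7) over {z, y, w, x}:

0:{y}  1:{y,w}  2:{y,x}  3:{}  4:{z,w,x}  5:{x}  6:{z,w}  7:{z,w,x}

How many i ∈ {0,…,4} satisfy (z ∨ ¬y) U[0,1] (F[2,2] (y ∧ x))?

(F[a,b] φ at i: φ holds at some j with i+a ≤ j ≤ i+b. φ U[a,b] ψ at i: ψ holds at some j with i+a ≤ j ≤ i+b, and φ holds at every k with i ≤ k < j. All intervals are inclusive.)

Evaluate at each i in [0,4]:
  i=0: ✓ (rhs at j=0)
  i=1: ✗ (no rhs in [1,2])
  i=2: ✗ (no rhs in [2,3])
  i=3: ✗ (no rhs in [3,4])
  i=4: ✗ (no rhs in [4,5])
Positions where it holds: {0} → 1.

1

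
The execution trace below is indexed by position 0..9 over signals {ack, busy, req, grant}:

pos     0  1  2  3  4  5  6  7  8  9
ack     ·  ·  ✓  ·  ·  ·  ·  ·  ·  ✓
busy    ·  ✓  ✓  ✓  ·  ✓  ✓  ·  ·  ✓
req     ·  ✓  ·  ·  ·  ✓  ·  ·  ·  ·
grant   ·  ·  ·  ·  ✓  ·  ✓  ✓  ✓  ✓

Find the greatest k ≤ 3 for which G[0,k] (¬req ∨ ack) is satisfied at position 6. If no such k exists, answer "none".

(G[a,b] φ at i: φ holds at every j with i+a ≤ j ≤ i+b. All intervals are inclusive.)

(¬req ∨ ack) must hold from j=6 onward; find where it first fails.
  j=6: holds
  j=7: holds
  j=8: holds
  j=9: holds
Holds through j=9; largest k = 3.

3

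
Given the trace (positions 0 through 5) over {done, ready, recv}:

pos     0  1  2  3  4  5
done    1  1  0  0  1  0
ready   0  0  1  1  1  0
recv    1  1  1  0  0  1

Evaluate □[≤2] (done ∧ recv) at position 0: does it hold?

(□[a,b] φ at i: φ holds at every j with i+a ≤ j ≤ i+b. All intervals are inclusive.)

False

Check (done ∧ recv) at every j in [0,2]:
  j=0: true
  j=1: true
  j=2: false
Fails at j=2 → formula fails.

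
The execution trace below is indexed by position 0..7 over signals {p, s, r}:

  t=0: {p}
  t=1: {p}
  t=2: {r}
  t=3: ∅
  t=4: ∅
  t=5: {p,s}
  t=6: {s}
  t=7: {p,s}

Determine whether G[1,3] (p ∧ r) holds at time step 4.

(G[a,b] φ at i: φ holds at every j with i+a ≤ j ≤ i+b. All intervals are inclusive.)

Check (p ∧ r) at every j in [5,7]:
  j=5: false
  j=6: false
  j=7: false
Fails at j=5 → formula fails.

Does not hold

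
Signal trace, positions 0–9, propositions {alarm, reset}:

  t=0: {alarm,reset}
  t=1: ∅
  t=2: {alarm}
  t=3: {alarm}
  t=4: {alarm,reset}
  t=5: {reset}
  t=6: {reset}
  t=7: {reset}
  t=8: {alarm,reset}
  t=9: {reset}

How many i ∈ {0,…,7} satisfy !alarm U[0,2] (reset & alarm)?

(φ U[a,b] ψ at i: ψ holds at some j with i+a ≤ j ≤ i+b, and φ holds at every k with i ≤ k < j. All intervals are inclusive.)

Evaluate at each i in [0,7]:
  i=0: ✓ (rhs at j=0)
  i=1: ✗ (no rhs in [1,3])
  i=2: ✗ (lhs fails at k=2 before rhs at j=4)
  i=3: ✗ (lhs fails at k=3 before rhs at j=4)
  i=4: ✓ (rhs at j=4)
  i=5: ✗ (no rhs in [5,7])
  i=6: ✓ (rhs at j=8; lhs holds on [6,7])
  i=7: ✓ (rhs at j=8; lhs holds on [7,7])
Positions where it holds: {0, 4, 6, 7} → 4.

4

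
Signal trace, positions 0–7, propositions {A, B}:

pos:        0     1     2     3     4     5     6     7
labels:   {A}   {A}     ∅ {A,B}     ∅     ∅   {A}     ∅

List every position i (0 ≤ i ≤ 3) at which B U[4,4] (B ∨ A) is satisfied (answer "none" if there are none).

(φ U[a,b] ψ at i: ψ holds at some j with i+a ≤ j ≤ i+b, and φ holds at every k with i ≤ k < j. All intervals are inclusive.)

Evaluate at each i in [0,3]:
  i=0: ✗ (no rhs in [4,4])
  i=1: ✗ (no rhs in [5,5])
  i=2: ✗ (lhs fails at k=2 before rhs at j=6)
  i=3: ✗ (no rhs in [7,7])

none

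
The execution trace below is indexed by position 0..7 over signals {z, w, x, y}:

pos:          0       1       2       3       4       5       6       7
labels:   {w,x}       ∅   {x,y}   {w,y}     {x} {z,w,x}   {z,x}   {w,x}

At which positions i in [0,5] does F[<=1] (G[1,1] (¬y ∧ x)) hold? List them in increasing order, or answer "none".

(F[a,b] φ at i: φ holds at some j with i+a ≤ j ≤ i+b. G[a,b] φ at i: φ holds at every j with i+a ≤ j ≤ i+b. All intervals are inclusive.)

2, 3, 4, 5

Evaluate at each i in [0,5]:
  i=0: ✗ (none in [0,1])
  i=1: ✗ (none in [1,2])
  i=2: ✓ (witness j=3)
  i=3: ✓ (witness j=3)
  i=4: ✓ (witness j=4)
  i=5: ✓ (witness j=5)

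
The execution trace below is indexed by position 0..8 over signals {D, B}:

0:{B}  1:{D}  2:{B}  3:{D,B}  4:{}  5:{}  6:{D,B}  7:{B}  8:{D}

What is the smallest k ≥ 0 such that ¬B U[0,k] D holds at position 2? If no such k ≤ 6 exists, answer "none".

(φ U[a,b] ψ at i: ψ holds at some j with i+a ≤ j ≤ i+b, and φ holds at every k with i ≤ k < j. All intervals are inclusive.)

Need earliest j ≥ 2 with D, and ¬B at every k in [2,j-1].
  j=2: rhs fails.
  j=3: rhs holds but lhs fails at k=2.
  j=4: rhs fails.
  j=5: rhs fails.
  j=6: rhs holds but lhs fails at k=2.
  j=7: rhs fails.
  j=8: rhs holds but lhs fails at k=2.
No witness within the range → none.

none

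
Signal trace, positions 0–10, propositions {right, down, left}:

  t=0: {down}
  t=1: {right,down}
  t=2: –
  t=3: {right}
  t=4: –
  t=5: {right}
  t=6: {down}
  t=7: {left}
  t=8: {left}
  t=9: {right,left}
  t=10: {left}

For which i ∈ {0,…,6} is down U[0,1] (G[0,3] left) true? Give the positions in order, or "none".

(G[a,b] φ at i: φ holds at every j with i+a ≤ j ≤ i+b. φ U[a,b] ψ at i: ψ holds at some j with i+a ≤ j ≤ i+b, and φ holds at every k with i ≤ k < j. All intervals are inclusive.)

Evaluate at each i in [0,6]:
  i=0: ✗ (no rhs in [0,1])
  i=1: ✗ (no rhs in [1,2])
  i=2: ✗ (no rhs in [2,3])
  i=3: ✗ (no rhs in [3,4])
  i=4: ✗ (no rhs in [4,5])
  i=5: ✗ (no rhs in [5,6])
  i=6: ✓ (rhs at j=7; lhs holds on [6,6])

6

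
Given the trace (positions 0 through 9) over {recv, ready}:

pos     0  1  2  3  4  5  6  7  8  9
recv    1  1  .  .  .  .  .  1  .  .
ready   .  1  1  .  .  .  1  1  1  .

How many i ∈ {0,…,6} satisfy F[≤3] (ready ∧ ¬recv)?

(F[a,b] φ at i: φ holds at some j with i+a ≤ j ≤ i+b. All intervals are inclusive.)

7

Evaluate at each i in [0,6]:
  i=0: ✓ (witness j=2)
  i=1: ✓ (witness j=2)
  i=2: ✓ (witness j=2)
  i=3: ✓ (witness j=6)
  i=4: ✓ (witness j=6)
  i=5: ✓ (witness j=6)
  i=6: ✓ (witness j=6)
Positions where it holds: {0, 1, 2, 3, 4, 5, 6} → 7.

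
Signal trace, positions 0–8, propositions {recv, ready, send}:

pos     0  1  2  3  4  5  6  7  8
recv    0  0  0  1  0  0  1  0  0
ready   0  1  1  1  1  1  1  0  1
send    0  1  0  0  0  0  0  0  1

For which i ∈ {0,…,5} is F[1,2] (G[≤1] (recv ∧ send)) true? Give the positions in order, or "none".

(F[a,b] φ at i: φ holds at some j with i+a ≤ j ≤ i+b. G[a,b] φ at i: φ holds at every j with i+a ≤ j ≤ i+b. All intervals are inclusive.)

Evaluate at each i in [0,5]:
  i=0: ✗ (none in [1,2])
  i=1: ✗ (none in [2,3])
  i=2: ✗ (none in [3,4])
  i=3: ✗ (none in [4,5])
  i=4: ✗ (none in [5,6])
  i=5: ✗ (none in [6,7])

none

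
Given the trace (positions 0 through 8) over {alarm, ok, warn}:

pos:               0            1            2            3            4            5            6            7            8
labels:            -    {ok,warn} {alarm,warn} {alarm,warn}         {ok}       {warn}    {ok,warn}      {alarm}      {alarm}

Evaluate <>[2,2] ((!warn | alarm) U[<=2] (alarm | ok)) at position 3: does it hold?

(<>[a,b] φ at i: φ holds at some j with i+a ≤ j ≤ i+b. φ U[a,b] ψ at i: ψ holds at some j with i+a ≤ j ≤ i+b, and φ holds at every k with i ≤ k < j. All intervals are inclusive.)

Check ((!warn | alarm) U[<=2] (alarm | ok)) at each j in [5,5]:
  j=5: fails
No position in the window satisfies it → formula fails.

Does not hold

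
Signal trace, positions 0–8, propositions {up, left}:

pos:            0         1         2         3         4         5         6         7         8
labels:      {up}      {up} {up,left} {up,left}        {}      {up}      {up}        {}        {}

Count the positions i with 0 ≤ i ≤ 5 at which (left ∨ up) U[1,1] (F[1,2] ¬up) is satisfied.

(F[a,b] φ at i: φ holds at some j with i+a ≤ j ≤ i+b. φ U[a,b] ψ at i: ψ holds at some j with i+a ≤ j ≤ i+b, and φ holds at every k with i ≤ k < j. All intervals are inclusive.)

Evaluate at each i in [0,5]:
  i=0: ✗ (no rhs in [1,1])
  i=1: ✓ (rhs at j=2; lhs holds on [1,1])
  i=2: ✓ (rhs at j=3; lhs holds on [2,2])
  i=3: ✗ (no rhs in [4,4])
  i=4: ✗ (lhs fails at k=4 before rhs at j=5)
  i=5: ✓ (rhs at j=6; lhs holds on [5,5])
Positions where it holds: {1, 2, 5} → 3.

3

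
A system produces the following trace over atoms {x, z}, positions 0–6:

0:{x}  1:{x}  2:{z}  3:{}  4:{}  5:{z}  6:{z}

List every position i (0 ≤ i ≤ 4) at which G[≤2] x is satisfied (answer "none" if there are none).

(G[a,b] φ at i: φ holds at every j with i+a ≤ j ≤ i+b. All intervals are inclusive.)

none

Evaluate at each i in [0,4]:
  i=0: ✗ (fails at j=2)
  i=1: ✗ (fails at j=2)
  i=2: ✗ (fails at j=2)
  i=3: ✗ (fails at j=3)
  i=4: ✗ (fails at j=4)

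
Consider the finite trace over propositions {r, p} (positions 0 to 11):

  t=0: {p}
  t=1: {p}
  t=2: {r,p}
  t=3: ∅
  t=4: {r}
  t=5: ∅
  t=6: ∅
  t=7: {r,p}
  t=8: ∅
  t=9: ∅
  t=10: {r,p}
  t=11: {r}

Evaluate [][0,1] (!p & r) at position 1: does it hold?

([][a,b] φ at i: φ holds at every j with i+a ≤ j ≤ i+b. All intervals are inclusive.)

Does not hold

Check (!p & r) at every j in [1,2]:
  j=1: false
  j=2: false
Fails at j=1 → formula fails.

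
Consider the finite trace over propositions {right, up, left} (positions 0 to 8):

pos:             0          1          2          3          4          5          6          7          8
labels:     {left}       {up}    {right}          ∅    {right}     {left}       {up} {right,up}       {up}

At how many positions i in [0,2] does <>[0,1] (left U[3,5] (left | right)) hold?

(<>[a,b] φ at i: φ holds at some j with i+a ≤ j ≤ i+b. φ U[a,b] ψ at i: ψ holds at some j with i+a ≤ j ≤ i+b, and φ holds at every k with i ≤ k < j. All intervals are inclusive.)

0

Evaluate at each i in [0,2]:
  i=0: ✗ (none in [0,1])
  i=1: ✗ (none in [1,2])
  i=2: ✗ (none in [2,3])
Positions where it holds: {} → 0.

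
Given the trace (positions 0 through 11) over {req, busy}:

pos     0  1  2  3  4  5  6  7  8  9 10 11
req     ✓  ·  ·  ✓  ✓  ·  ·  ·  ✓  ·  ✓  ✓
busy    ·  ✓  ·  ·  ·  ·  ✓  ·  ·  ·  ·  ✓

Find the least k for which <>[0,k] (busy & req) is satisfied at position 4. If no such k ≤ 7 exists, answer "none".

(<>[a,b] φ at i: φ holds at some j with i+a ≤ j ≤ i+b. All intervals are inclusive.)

7

Scan j = 4,5,… for (busy & req):
  j=4: fails
  j=5: fails
  j=6: fails
  j=7: fails
  j=8: fails
  j=9: fails
  j=10: fails
  j=11: holds
First hit at j=11, so smallest k = 11-4 = 7.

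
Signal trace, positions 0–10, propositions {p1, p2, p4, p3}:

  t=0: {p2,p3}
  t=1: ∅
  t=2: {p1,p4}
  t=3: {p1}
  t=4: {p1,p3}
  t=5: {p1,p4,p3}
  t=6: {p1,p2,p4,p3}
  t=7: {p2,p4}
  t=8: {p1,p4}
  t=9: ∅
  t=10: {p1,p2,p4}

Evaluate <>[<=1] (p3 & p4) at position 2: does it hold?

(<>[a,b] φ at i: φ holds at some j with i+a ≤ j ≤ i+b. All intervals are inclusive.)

False

Check (p3 & p4) at each j in [2,3]:
  j=2: false
  j=3: false
No position in the window satisfies it → formula fails.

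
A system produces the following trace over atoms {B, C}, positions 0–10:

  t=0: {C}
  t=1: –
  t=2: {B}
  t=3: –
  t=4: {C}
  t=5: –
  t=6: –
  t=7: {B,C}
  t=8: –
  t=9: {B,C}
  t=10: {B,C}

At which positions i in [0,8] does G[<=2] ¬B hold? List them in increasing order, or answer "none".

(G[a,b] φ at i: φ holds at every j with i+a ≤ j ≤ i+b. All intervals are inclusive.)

Evaluate at each i in [0,8]:
  i=0: ✗ (fails at j=2)
  i=1: ✗ (fails at j=2)
  i=2: ✗ (fails at j=2)
  i=3: ✓ (all of [3,5])
  i=4: ✓ (all of [4,6])
  i=5: ✗ (fails at j=7)
  i=6: ✗ (fails at j=7)
  i=7: ✗ (fails at j=7)
  i=8: ✗ (fails at j=9)

3, 4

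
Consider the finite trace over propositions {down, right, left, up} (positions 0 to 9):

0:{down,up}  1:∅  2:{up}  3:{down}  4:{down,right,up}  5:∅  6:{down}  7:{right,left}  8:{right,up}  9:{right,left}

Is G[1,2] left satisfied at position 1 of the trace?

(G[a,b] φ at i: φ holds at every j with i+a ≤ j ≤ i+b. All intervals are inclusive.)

Check left at every j in [2,3]:
  j=2: false
  j=3: false
Fails at j=2 → formula fails.

No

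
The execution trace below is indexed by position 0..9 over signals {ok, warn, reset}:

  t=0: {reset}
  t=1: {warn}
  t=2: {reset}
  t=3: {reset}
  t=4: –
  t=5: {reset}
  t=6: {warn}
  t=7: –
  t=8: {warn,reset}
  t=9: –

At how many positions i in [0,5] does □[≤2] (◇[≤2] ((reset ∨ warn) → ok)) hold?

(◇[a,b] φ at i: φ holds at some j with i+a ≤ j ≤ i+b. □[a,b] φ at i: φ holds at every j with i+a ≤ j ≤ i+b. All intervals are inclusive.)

4

Evaluate at each i in [0,5]:
  i=0: ✗ (fails at j=0)
  i=1: ✗ (fails at j=1)
  i=2: ✓ (all of [2,4])
  i=3: ✓ (all of [3,5])
  i=4: ✓ (all of [4,6])
  i=5: ✓ (all of [5,7])
Positions where it holds: {2, 3, 4, 5} → 4.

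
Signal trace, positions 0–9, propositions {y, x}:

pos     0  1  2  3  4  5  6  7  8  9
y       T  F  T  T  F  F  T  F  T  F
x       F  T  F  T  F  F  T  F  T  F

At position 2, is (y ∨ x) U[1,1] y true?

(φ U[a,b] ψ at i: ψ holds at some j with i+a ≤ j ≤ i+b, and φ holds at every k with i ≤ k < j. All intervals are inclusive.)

Need some j in [3,3] with y, and (y ∨ x) at every k in [2,j-1].
  j=3: y holds; (y ∨ x) holds at every k in [2,2] → satisfied.

Holds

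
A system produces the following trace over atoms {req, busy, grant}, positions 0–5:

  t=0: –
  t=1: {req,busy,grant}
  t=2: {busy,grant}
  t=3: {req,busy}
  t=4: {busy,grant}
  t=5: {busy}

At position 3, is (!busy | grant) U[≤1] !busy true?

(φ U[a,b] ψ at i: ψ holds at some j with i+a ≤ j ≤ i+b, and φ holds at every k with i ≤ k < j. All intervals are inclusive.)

No

Need some j in [3,4] with !busy, and (!busy | grant) at every k in [3,j-1].
  j=3: !busy false.
  j=4: !busy false.
No j in the window works → until fails.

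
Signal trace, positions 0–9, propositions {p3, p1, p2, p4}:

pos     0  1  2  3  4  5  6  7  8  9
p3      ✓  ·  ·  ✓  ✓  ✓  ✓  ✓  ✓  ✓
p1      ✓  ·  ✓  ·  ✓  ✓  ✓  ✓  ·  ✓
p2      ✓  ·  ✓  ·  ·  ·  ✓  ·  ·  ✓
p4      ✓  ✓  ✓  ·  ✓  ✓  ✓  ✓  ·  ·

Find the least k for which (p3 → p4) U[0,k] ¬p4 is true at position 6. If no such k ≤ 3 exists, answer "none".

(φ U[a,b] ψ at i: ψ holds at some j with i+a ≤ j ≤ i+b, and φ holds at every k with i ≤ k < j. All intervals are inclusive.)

Need earliest j ≥ 6 with ¬p4, and (p3 → p4) at every k in [6,j-1].
  j=6: rhs fails.
  j=7: rhs fails.
  j=8: rhs holds; lhs holds on [6,7]. k = 2.

2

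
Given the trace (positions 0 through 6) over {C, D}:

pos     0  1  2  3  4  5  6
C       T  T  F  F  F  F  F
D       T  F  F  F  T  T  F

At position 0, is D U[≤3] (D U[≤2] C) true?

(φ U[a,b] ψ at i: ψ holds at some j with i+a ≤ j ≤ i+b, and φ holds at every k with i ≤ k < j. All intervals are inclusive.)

Holds

Need some j in [0,3] with (D U[≤2] C), and D at every k in [0,j-1].
  j=0: (D U[≤2] C) holds; no prefix to check → satisfied.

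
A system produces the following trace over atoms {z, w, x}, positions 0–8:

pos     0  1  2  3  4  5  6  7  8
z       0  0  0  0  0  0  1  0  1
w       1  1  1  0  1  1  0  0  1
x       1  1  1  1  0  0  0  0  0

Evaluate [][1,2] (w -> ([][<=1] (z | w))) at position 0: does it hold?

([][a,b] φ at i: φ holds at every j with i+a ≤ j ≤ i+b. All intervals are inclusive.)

Check (w -> ([][<=1] (z | w))) at every j in [1,2]:
  j=1: antecedent true; consequent holds on [1,2] → ✓
  j=2: antecedent true; consequent fails at 3 → ✗
Fails at j=2 → formula fails.

No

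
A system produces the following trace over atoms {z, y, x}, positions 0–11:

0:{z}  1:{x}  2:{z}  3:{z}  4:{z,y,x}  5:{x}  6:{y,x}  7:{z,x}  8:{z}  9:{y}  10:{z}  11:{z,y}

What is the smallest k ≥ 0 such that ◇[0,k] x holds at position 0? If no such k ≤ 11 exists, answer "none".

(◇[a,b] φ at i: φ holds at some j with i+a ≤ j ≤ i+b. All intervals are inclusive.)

Scan j = 0,1,… for x:
  j=0: fails
  j=1: holds
First hit at j=1, so smallest k = 1-0 = 1.

1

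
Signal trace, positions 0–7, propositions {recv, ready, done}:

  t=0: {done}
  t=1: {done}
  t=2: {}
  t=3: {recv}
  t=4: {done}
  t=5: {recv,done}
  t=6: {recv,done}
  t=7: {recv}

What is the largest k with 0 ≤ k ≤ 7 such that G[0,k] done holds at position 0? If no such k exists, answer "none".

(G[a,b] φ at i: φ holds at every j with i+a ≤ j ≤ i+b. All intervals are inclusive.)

1

done must hold from j=0 onward; find where it first fails.
  j=0: holds
  j=1: holds
  j=2: fails
Holds on [0,1], so largest k = 1.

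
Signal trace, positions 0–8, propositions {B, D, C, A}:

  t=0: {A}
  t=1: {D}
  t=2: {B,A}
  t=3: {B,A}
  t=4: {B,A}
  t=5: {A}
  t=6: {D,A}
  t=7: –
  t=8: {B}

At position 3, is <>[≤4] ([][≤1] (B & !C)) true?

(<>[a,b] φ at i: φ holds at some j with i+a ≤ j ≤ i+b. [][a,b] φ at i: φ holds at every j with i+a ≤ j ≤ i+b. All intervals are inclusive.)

True

Check [][≤1] (B & !C) at each j in [3,7]:
  j=3: holds on [3,4]
  j=4: fails at 5
  j=5: fails at 5
  j=6: fails at 6
  j=7: fails at 7
Found at j=3 → formula holds.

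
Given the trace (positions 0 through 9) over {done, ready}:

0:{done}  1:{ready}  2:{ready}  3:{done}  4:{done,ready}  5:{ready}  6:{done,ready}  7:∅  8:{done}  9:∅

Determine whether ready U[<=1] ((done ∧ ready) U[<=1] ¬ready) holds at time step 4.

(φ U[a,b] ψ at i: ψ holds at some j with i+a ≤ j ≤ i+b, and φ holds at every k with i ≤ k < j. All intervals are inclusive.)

Need some j in [4,5] with ((done ∧ ready) U[<=1] ¬ready), and ready at every k in [4,j-1].
  j=4: ((done ∧ ready) U[<=1] ¬ready) — fails.
  j=5: ((done ∧ ready) U[<=1] ¬ready) — fails.
No j in the window works → until fails.

Does not hold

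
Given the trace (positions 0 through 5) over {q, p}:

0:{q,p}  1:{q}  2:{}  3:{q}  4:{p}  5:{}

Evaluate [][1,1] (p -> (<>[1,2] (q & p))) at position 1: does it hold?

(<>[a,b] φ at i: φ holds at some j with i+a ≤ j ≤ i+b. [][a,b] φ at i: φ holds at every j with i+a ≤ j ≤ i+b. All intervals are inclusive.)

Yes

Check (p -> (<>[1,2] (q & p))) at every j in [2,2]:
  j=2: antecedent false → ✓
All positions satisfy it → formula holds.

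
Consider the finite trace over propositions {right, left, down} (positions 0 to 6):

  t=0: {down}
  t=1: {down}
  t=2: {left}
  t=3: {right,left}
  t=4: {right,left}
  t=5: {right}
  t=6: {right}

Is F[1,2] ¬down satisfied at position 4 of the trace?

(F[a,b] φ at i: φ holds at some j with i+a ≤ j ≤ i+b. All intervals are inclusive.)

Yes

Check ¬down at each j in [5,6]:
  j=5: true
  j=6: true
Found at j=5 → formula holds.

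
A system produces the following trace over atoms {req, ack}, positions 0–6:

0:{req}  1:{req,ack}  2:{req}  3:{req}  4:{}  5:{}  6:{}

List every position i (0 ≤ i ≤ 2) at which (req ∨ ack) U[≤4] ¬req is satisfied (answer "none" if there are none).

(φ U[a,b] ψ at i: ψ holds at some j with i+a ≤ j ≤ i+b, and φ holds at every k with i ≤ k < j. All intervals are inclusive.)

0, 1, 2

Evaluate at each i in [0,2]:
  i=0: ✓ (rhs at j=4; lhs holds on [0,3])
  i=1: ✓ (rhs at j=4; lhs holds on [1,3])
  i=2: ✓ (rhs at j=4; lhs holds on [2,3])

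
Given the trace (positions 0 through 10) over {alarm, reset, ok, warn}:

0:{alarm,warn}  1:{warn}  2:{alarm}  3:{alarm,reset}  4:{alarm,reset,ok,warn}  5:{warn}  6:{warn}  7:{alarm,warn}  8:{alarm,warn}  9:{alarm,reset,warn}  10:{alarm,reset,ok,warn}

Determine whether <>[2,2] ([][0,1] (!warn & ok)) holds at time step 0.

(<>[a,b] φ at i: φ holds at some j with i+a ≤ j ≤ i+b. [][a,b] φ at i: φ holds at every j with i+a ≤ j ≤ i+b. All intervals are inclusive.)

Check [][0,1] (!warn & ok) at each j in [2,2]:
  j=2: fails at 2
No position in the window satisfies it → formula fails.

No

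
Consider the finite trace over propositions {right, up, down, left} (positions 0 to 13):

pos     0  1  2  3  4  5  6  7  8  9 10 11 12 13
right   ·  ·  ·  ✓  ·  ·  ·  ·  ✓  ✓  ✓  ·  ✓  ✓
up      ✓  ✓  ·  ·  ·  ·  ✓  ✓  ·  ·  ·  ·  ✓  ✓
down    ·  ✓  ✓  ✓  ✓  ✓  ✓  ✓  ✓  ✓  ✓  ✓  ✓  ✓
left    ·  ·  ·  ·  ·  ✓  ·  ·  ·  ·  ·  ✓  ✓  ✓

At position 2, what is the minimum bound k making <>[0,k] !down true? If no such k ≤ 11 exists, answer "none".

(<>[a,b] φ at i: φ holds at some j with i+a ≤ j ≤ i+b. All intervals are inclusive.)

none

Scan j = 2,3,… for !down:
  j=2: fails
  j=3: fails
  j=4: fails
  j=5: fails
  j=6: fails
  j=7: fails
  j=8: fails
  j=9: fails
  j=10: fails
  j=11: fails
  j=12: fails
  j=13: fails
No j in [2,13] satisfies it → none.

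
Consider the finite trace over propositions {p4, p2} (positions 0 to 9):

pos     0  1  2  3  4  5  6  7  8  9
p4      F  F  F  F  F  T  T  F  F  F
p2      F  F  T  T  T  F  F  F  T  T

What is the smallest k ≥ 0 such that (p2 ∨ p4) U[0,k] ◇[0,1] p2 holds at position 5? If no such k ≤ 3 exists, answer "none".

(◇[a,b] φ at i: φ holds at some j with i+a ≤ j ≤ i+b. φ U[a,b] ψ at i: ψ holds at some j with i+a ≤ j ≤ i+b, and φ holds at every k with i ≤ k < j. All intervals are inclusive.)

Need earliest j ≥ 5 with ◇[0,1] p2, and (p2 ∨ p4) at every k in [5,j-1].
  j=5: rhs fails.
  j=6: rhs fails.
  j=7: rhs holds; lhs holds on [5,6]. k = 2.

2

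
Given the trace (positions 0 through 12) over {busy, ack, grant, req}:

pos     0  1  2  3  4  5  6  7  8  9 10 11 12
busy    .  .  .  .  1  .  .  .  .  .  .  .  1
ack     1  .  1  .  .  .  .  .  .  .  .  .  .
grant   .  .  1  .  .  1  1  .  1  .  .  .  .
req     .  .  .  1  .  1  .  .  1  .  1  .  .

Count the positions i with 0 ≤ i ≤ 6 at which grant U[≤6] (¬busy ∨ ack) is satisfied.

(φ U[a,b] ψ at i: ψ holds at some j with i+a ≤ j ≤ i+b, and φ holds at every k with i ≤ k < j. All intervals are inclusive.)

Evaluate at each i in [0,6]:
  i=0: ✓ (rhs at j=0)
  i=1: ✓ (rhs at j=1)
  i=2: ✓ (rhs at j=2)
  i=3: ✓ (rhs at j=3)
  i=4: ✗ (lhs fails at k=4 before rhs at j=5)
  i=5: ✓ (rhs at j=5)
  i=6: ✓ (rhs at j=6)
Positions where it holds: {0, 1, 2, 3, 5, 6} → 6.

6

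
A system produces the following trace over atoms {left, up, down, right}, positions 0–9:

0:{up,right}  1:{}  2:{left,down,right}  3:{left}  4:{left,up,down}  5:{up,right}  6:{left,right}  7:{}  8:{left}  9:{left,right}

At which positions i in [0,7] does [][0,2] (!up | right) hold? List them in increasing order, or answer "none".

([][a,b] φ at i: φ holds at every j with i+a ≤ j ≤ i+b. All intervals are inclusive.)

Evaluate at each i in [0,7]:
  i=0: ✓ (all of [0,2])
  i=1: ✓ (all of [1,3])
  i=2: ✗ (fails at j=4)
  i=3: ✗ (fails at j=4)
  i=4: ✗ (fails at j=4)
  i=5: ✓ (all of [5,7])
  i=6: ✓ (all of [6,8])
  i=7: ✓ (all of [7,9])

0, 1, 5, 6, 7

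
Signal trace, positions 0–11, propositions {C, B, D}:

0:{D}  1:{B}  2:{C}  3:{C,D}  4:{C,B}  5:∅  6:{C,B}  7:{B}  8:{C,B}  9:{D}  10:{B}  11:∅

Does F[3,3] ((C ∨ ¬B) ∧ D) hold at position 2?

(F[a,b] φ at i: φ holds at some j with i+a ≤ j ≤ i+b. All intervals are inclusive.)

Check ((C ∨ ¬B) ∧ D) at each j in [5,5]:
  j=5: false
No position in the window satisfies it → formula fails.

Does not hold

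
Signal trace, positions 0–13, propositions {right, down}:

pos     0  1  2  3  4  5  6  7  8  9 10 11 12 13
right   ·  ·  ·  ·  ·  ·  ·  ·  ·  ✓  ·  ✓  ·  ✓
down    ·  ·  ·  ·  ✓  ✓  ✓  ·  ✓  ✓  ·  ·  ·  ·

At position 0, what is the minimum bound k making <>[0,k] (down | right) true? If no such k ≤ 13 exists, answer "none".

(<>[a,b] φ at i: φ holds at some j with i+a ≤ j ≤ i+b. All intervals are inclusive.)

4

Scan j = 0,1,… for (down | right):
  j=0: fails
  j=1: fails
  j=2: fails
  j=3: fails
  j=4: holds
First hit at j=4, so smallest k = 4-0 = 4.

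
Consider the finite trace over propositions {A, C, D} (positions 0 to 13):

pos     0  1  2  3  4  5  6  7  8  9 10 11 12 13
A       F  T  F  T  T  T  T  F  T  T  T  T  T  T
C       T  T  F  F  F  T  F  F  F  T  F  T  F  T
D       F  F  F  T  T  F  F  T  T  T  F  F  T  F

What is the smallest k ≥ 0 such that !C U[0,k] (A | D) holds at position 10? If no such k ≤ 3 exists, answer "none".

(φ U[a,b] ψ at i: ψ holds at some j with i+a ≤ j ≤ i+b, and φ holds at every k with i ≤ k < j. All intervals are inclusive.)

0

Need earliest j ≥ 10 with (A | D), and !C at every k in [10,j-1].
  j=10: rhs holds (empty prefix). k = 0.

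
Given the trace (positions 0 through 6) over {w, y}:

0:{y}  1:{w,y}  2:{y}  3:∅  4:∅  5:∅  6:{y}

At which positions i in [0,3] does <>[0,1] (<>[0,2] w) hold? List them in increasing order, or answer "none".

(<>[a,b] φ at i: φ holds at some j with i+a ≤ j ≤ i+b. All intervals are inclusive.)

Evaluate at each i in [0,3]:
  i=0: ✓ (witness j=0)
  i=1: ✓ (witness j=1)
  i=2: ✗ (none in [2,3])
  i=3: ✗ (none in [3,4])

0, 1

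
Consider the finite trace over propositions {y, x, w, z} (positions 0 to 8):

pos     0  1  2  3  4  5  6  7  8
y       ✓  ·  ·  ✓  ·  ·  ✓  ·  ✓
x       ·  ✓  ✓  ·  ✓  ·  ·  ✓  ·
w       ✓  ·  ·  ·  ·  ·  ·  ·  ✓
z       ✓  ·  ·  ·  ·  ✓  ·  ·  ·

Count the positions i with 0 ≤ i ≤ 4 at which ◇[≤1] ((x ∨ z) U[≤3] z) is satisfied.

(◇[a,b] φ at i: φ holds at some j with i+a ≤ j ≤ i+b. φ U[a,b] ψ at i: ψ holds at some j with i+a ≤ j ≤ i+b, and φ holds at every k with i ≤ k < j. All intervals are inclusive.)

3

Evaluate at each i in [0,4]:
  i=0: ✓ (witness j=0)
  i=1: ✗ (none in [1,2])
  i=2: ✗ (none in [2,3])
  i=3: ✓ (witness j=4)
  i=4: ✓ (witness j=4)
Positions where it holds: {0, 3, 4} → 3.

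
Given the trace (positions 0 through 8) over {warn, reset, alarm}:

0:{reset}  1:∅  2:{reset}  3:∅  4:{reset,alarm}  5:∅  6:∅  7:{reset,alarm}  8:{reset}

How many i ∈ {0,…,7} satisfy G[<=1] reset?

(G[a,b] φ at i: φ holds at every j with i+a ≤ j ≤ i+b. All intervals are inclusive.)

Evaluate at each i in [0,7]:
  i=0: ✗ (fails at j=1)
  i=1: ✗ (fails at j=1)
  i=2: ✗ (fails at j=3)
  i=3: ✗ (fails at j=3)
  i=4: ✗ (fails at j=5)
  i=5: ✗ (fails at j=5)
  i=6: ✗ (fails at j=6)
  i=7: ✓ (all of [7,8])
Positions where it holds: {7} → 1.

1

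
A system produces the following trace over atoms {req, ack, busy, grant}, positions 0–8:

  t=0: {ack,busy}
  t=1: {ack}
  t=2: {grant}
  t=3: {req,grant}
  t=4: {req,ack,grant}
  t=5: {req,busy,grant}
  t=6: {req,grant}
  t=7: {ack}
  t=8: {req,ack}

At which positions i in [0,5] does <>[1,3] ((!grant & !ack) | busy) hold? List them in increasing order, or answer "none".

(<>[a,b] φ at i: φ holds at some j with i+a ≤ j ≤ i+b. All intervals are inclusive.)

Evaluate at each i in [0,5]:
  i=0: ✗ (none in [1,3])
  i=1: ✗ (none in [2,4])
  i=2: ✓ (witness j=5)
  i=3: ✓ (witness j=5)
  i=4: ✓ (witness j=5)
  i=5: ✗ (none in [6,8])

2, 3, 4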